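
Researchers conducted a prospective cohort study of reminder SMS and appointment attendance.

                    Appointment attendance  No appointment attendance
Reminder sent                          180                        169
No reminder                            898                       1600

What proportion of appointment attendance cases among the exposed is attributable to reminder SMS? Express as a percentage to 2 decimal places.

30.30

Cells: a = 180, b = 169, c = 898, d = 1600.
Risk in exposed = 180/349 = 0.51576; risk in unexposed = 898/2498 = 0.35949.
RR = 0.51576/0.35949 = 1.43471
AR% = (RR − 1)/RR × 100 = (1.43471 − 1)/1.43471 × 100 = 30.2994%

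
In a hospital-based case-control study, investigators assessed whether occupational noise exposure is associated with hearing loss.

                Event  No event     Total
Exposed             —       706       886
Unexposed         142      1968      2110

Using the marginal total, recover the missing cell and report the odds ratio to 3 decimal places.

3.533

The missing cell is in the exposed row: 886 − 706 = 180.
So a = 180, b = 706, c = 142, d = 1968.
OR = (a·d)/(b·c) = (180 × 1968) / (706 × 142) = 354240 / 100252 = 3.53350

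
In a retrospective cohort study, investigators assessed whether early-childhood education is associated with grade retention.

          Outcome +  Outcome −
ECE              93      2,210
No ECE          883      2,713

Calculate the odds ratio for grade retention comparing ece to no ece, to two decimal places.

Cells: a = 93, b = 2210, c = 883, d = 2713.
OR = (a·d)/(b·c) = (93 × 2713) / (2210 × 883) = 252309 / 1951430 = 0.12929
Exposure is associated with lower odds of grade retention (OR = 0.13 < 1).

0.13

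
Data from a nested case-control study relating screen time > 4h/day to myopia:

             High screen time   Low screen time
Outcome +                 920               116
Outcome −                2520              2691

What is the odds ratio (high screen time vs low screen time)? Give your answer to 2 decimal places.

Reading the table with exposure as columns: a = 920 (High screen time, case), b = 2520 (High screen time, non-case), c = 116 (Low screen time, case), d = 2691.
OR = (a·d)/(b·c) = (920 × 2691) / (2520 × 116) = 2475720 / 292320 = 8.46921
The odds of myopia are about 8.47 times as high in the high screen time group.

8.47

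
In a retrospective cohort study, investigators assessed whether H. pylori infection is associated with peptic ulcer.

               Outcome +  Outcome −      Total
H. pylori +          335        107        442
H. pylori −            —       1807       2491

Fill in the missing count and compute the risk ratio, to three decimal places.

2.760

The missing cell is in the unexposed row: 2491 − 1807 = 684.
So a = 335, b = 107, c = 684, d = 1807.
RR = [a/(a+b)] / [c/(c+d)] = (335/442) / (684/2491) = 0.75792/0.27459 = 2.76020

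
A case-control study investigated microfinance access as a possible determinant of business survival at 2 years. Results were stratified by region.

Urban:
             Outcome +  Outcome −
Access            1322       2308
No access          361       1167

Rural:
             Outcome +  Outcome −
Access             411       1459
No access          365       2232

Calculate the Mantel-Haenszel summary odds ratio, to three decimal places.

OR_MH = Σ(aᵢdᵢ/nᵢ) / Σ(bᵢcᵢ/nᵢ), where nᵢ is the stratum total.
Stratum 1 (Urban): n = 5158; a·d/n = 1322·1167/5158 = 299.1031; b·c/n = 2308·361/5158 = 161.5332
Stratum 2 (Rural): n = 4467; a·d/n = 411·2232/4467 = 205.3620; b·c/n = 1459·365/4467 = 119.2154
OR_MH = (299.1031 + 205.3620) / (161.5332 + 119.2154) = 504.4651 / 280.7485 = 1.79686

1.797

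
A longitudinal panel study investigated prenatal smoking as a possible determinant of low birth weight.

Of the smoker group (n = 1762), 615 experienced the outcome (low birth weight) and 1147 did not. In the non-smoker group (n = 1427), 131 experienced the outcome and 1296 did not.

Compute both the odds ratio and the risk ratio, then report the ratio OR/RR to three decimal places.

From the description: a = 615, b = 1147, c = 131, d = 1296.
OR = (615·1296)/(1147·131) = 797040/150257 = 5.30451
Risk in exposed = 615/1762 = 0.34904; risk in unexposed = 131/1427 = 0.09180; RR = 3.80209
OR/RR = 5.30451 / 3.80209 = 1.39516
The outcome is not rare, so the OR lies further from 1 than the RR.

1.395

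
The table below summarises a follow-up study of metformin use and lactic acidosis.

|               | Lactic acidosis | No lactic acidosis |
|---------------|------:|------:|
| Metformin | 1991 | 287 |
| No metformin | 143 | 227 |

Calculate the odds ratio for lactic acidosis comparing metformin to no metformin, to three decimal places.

Cells: a = 1991, b = 287, c = 143, d = 227.
OR = (a·d)/(b·c) = (1991 × 227) / (287 × 143) = 451957 / 41041 = 11.01233
The odds of lactic acidosis are about 11.01 times as high in the metformin group.

11.012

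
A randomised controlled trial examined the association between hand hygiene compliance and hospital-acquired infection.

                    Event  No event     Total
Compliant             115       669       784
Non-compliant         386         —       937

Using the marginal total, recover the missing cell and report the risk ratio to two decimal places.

The missing cell is in the unexposed row: 937 − 386 = 551.
So a = 115, b = 669, c = 386, d = 551.
RR = [a/(a+b)] / [c/(c+d)] = (115/784) / (386/937) = 0.14668/0.41195 = 0.35607

0.36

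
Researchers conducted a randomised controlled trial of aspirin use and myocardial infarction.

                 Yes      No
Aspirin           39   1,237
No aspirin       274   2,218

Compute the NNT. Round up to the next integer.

Risk in treated group = 39/1276 = 0.03056; risk in control = 274/2492 = 0.10995.
Absolute risk reduction = 0.10995 − 0.03056 = 0.07939
NNT = 1 / ARR = 1 / 0.07939 = 12.596 → round up → 13

13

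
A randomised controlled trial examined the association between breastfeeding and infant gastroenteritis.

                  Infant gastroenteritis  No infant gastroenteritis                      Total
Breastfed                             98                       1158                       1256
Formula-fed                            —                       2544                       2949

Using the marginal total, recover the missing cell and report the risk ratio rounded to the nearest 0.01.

0.57

The missing cell is in the unexposed row: 2949 − 2544 = 405.
So a = 98, b = 1158, c = 405, d = 2544.
RR = [a/(a+b)] / [c/(c+d)] = (98/1256) / (405/2949) = 0.07803/0.13733 = 0.56814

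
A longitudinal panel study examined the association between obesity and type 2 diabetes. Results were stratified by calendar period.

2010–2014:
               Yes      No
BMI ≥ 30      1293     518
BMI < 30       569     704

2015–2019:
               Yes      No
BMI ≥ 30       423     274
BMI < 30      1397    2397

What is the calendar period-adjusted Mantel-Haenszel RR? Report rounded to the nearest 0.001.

RR_MH = Σ(aᵢ·n₀ᵢ/nᵢ) / Σ(cᵢ·n₁ᵢ/nᵢ), with n₁ᵢ = aᵢ+bᵢ (exposed), n₀ᵢ = cᵢ+dᵢ (unexposed), nᵢ = n₁ᵢ+n₀ᵢ.
Stratum 1 (2010–2014): n₁ = 1811, n₀ = 1273, n = 3084; a·n₀/n = 1293·1273/3084 = 533.7189; c·n₁/n = 569·1811/3084 = 334.1307
Stratum 2 (2015–2019): n₁ = 697, n₀ = 3794, n = 4491; a·n₀/n = 423·3794/4491 = 357.3507; c·n₁/n = 1397·697/4491 = 216.8134
RR_MH = (533.7189 + 357.3507) / (334.1307 + 216.8134) = 891.0696 / 550.9441 = 1.61735

1.617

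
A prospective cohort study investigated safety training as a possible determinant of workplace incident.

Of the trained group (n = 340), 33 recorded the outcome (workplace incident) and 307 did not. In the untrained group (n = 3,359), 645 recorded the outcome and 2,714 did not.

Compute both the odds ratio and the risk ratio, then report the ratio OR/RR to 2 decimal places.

0.89

From the description: a = 33, b = 307, c = 645, d = 2714.
OR = (33·2714)/(307·645) = 89562/198015 = 0.45230
Risk in exposed = 33/340 = 0.09706; risk in unexposed = 645/3359 = 0.19202; RR = 0.50546
OR/RR = 0.45230 / 0.50546 = 0.89483
The outcome is not rare, so the OR lies further from 1 than the RR.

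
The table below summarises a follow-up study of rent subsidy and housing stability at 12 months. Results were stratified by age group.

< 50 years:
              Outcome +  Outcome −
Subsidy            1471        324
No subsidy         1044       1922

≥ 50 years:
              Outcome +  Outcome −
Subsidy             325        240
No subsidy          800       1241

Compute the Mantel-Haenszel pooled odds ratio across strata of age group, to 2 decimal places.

5.17

OR_MH = Σ(aᵢdᵢ/nᵢ) / Σ(bᵢcᵢ/nᵢ), where nᵢ is the stratum total.
Stratum 1 (< 50 years): n = 4761; a·d/n = 1471·1922/4761 = 593.8378; b·c/n = 324·1044/4761 = 71.0473
Stratum 2 (≥ 50 years): n = 2606; a·d/n = 325·1241/2606 = 154.7678; b·c/n = 240·800/2606 = 73.6761
OR_MH = (593.8378 + 154.7678) / (71.0473 + 73.6761) = 748.6057 / 144.7234 = 5.17267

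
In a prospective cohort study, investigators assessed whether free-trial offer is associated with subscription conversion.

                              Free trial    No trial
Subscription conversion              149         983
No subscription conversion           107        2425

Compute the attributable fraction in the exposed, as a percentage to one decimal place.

Reading the table with exposure as columns: a = 149 (Free trial, case), b = 107 (Free trial, non-case), c = 983 (No trial, case), d = 2425.
Risk in exposed = 149/256 = 0.58203; risk in unexposed = 983/3408 = 0.28844.
RR = 0.58203/0.28844 = 2.01787
AR% = (RR − 1)/RR × 100 = (2.01787 − 1)/2.01787 × 100 = 50.4427%

50.4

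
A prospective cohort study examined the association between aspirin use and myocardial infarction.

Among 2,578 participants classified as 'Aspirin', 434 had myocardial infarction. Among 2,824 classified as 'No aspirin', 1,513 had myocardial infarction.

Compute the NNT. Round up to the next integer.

3

Risk in treated group = 434/2578 = 0.16835; risk in control = 1513/2824 = 0.53576.
Absolute risk reduction = 0.53576 − 0.16835 = 0.36742
NNT = 1 / ARR = 1 / 0.36742 = 2.722 → round up → 3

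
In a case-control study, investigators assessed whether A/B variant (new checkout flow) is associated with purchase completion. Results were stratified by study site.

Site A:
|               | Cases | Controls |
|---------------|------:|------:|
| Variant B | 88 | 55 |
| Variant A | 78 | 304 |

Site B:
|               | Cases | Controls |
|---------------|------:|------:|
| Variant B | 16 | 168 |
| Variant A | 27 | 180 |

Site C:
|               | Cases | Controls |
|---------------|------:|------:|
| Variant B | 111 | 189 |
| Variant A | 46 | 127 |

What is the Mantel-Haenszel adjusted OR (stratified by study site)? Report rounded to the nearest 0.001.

OR_MH = Σ(aᵢdᵢ/nᵢ) / Σ(bᵢcᵢ/nᵢ), where nᵢ is the stratum total.
Stratum 1 (Site A): n = 525; a·d/n = 88·304/525 = 50.9562; b·c/n = 55·78/525 = 8.1714
Stratum 2 (Site B): n = 391; a·d/n = 16·180/391 = 7.3657; b·c/n = 168·27/391 = 11.6010
Stratum 3 (Site C): n = 473; a·d/n = 111·127/473 = 29.8034; b·c/n = 189·46/473 = 18.3805
OR_MH = (50.9562 + 7.3657 + 29.8034) / (8.1714 + 11.6010 + 18.3805) = 88.1253 / 38.1530 = 2.30979

2.310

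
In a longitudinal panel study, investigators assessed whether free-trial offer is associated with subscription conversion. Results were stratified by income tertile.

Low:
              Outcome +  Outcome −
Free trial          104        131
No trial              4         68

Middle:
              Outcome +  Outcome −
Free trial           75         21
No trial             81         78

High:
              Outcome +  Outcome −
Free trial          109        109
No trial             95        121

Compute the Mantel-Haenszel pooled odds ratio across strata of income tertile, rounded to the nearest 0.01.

2.37

OR_MH = Σ(aᵢdᵢ/nᵢ) / Σ(bᵢcᵢ/nᵢ), where nᵢ is the stratum total.
Stratum 1 (Low): n = 307; a·d/n = 104·68/307 = 23.0358; b·c/n = 131·4/307 = 1.7068
Stratum 2 (Middle): n = 255; a·d/n = 75·78/255 = 22.9412; b·c/n = 21·81/255 = 6.6706
Stratum 3 (High): n = 434; a·d/n = 109·121/434 = 30.3894; b·c/n = 109·95/434 = 23.8594
OR_MH = (23.0358 + 22.9412 + 30.3894) / (1.7068 + 6.6706 + 23.8594) = 76.3664 / 32.2369 = 2.36891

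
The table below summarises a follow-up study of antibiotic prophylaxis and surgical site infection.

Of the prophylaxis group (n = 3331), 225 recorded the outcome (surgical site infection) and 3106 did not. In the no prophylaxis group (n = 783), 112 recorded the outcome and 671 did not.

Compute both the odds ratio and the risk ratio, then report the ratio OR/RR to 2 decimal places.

From the description: a = 225, b = 3106, c = 112, d = 671.
OR = (225·671)/(3106·112) = 150975/347872 = 0.43400
Risk in exposed = 225/3331 = 0.06755; risk in unexposed = 112/783 = 0.14304; RR = 0.47223
OR/RR = 0.43400 / 0.47223 = 0.91904
The outcome is not rare, so the OR lies further from 1 than the RR.

0.92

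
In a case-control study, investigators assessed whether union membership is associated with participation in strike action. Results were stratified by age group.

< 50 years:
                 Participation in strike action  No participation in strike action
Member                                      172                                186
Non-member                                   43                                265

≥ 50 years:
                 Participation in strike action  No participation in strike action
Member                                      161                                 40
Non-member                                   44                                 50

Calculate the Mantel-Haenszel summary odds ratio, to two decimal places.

5.33

OR_MH = Σ(aᵢdᵢ/nᵢ) / Σ(bᵢcᵢ/nᵢ), where nᵢ is the stratum total.
Stratum 1 (< 50 years): n = 666; a·d/n = 172·265/666 = 68.4384; b·c/n = 186·43/666 = 12.0090
Stratum 2 (≥ 50 years): n = 295; a·d/n = 161·50/295 = 27.2881; b·c/n = 40·44/295 = 5.9661
OR_MH = (68.4384 + 27.2881) / (12.0090 + 5.9661) = 95.7266 / 17.9751 = 5.32551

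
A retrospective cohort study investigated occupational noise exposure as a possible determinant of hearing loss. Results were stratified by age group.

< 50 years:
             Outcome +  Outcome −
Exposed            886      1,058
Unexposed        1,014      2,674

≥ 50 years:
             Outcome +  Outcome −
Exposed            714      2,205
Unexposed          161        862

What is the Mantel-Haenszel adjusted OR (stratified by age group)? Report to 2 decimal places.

OR_MH = Σ(aᵢdᵢ/nᵢ) / Σ(bᵢcᵢ/nᵢ), where nᵢ is the stratum total.
Stratum 1 (< 50 years): n = 5632; a·d/n = 886·2674/5632 = 420.6612; b·c/n = 1058·1014/5632 = 190.4851
Stratum 2 (≥ 50 years): n = 3942; a·d/n = 714·862/3942 = 156.1309; b·c/n = 2205·161/3942 = 90.0571
OR_MH = (420.6612 + 156.1309) / (190.4851 + 90.0571) = 576.7921 / 280.5422 = 2.05599

2.06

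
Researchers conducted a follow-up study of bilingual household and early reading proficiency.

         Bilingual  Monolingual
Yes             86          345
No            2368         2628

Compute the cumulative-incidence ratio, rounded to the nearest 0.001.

0.302

Reading the table with exposure as columns: a = 86 (Bilingual, case), b = 2368 (Bilingual, non-case), c = 345 (Monolingual, case), d = 2628.
Risk in exposed = 86/2454 = 0.03504; risk in unexposed = 345/2973 = 0.11604.
RR = 0.03504 / 0.11604 = 0.30199
The risk is 70% lower among the exposed than among the unexposed.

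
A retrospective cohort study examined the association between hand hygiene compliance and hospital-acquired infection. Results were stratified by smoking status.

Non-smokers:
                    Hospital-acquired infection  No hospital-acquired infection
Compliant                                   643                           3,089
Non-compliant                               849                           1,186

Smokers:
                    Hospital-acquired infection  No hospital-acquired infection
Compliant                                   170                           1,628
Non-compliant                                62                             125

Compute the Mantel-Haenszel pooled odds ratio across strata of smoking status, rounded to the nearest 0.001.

OR_MH = Σ(aᵢdᵢ/nᵢ) / Σ(bᵢcᵢ/nᵢ), where nᵢ is the stratum total.
Stratum 1 (Non-smokers): n = 5767; a·d/n = 643·1186/5767 = 132.2348; b·c/n = 3089·849/5767 = 454.7531
Stratum 2 (Smokers): n = 1985; a·d/n = 170·125/1985 = 10.7053; b·c/n = 1628·62/1985 = 50.8494
OR_MH = (132.2348 + 10.7053) / (454.7531 + 50.8494) = 142.9401 / 505.6024 = 0.28271

0.283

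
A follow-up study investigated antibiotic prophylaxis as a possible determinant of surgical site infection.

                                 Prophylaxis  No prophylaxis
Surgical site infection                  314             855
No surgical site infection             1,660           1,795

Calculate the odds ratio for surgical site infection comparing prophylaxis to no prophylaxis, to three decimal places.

Reading the table with exposure as columns: a = 314 (Prophylaxis, case), b = 1660 (Prophylaxis, non-case), c = 855 (No prophylaxis, case), d = 1795.
OR = (a·d)/(b·c) = (314 × 1795) / (1660 × 855) = 563630 / 1419300 = 0.39712
Exposure is associated with lower odds of surgical site infection (OR = 0.40 < 1).

0.397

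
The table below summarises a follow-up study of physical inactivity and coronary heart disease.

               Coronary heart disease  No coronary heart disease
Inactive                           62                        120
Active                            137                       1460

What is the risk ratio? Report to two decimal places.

Cells: a = 62, b = 120, c = 137, d = 1460.
Risk in exposed = 62/182 = 0.34066; risk in unexposed = 137/1597 = 0.08579.
RR = 0.34066 / 0.08579 = 3.97104
The risk among the exposed is 3.97 times that among the unexposed.

3.97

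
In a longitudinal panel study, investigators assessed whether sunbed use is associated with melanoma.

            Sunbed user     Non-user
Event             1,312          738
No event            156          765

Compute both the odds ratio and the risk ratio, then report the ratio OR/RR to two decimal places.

Reading the table with exposure as columns: a = 1312 (Sunbed user, case), b = 156 (Sunbed user, non-case), c = 738 (Non-user, case), d = 765.
OR = (1312·765)/(156·738) = 1003680/115128 = 8.71795
Risk in exposed = 1312/1468 = 0.89373; risk in unexposed = 738/1503 = 0.49102; RR = 1.82016
OR/RR = 8.71795 / 1.82016 = 4.78965
The outcome is not rare, so the OR lies further from 1 than the RR.

4.79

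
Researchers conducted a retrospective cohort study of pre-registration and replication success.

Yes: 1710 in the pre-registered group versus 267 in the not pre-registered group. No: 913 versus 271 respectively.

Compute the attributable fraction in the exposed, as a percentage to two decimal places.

23.87

From the description: a = 1710, b = 913, c = 267, d = 271.
Risk in exposed = 1710/2623 = 0.65193; risk in unexposed = 267/538 = 0.49628.
RR = 0.65193/0.49628 = 1.31362
AR% = (RR − 1)/RR × 100 = (1.31362 − 1)/1.31362 × 100 = 23.8743%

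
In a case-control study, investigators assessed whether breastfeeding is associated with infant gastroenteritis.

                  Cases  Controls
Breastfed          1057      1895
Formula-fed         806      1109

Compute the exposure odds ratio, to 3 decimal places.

Cells: a = 1057, b = 1895, c = 806, d = 1109.
OR = (a·d)/(b·c) = (1057 × 1109) / (1895 × 806) = 1172213 / 1527370 = 0.76747
Exposure is associated with lower odds of infant gastroenteritis (OR = 0.77 < 1).

0.767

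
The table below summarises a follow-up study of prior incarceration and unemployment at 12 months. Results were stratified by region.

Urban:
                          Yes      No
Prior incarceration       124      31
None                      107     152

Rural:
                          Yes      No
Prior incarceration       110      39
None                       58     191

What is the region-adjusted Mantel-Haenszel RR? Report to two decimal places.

2.37

RR_MH = Σ(aᵢ·n₀ᵢ/nᵢ) / Σ(cᵢ·n₁ᵢ/nᵢ), with n₁ᵢ = aᵢ+bᵢ (exposed), n₀ᵢ = cᵢ+dᵢ (unexposed), nᵢ = n₁ᵢ+n₀ᵢ.
Stratum 1 (Urban): n₁ = 155, n₀ = 259, n = 414; a·n₀/n = 124·259/414 = 77.5749; c·n₁/n = 107·155/414 = 40.0604
Stratum 2 (Rural): n₁ = 149, n₀ = 249, n = 398; a·n₀/n = 110·249/398 = 68.8191; c·n₁/n = 58·149/398 = 21.7136
RR_MH = (77.5749 + 68.8191) / (40.0604 + 21.7136) = 146.3940 / 61.7740 = 2.36983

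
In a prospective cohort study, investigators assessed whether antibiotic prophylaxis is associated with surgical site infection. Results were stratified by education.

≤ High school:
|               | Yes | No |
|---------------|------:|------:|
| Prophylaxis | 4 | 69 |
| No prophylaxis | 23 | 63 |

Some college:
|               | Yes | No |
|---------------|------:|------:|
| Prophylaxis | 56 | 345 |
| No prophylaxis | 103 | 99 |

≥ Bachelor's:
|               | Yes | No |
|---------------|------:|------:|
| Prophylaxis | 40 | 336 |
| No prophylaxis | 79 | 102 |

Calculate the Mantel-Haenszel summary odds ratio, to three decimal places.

0.155

OR_MH = Σ(aᵢdᵢ/nᵢ) / Σ(bᵢcᵢ/nᵢ), where nᵢ is the stratum total.
Stratum 1 (≤ High school): n = 159; a·d/n = 4·63/159 = 1.5849; b·c/n = 69·23/159 = 9.9811
Stratum 2 (Some college): n = 603; a·d/n = 56·99/603 = 9.1940; b·c/n = 345·103/603 = 58.9303
Stratum 3 (≥ Bachelor's): n = 557; a·d/n = 40·102/557 = 7.3250; b·c/n = 336·79/557 = 47.6553
OR_MH = (1.5849 + 9.1940 + 7.3250) / (9.9811 + 58.9303 + 47.6553) = 18.1039 / 116.5668 = 0.15531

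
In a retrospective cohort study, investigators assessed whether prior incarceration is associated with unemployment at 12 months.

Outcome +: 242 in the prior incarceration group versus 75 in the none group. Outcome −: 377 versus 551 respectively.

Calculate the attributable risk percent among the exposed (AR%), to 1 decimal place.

69.4

From the description: a = 242, b = 377, c = 75, d = 551.
Risk in exposed = 242/619 = 0.39095; risk in unexposed = 75/626 = 0.11981.
RR = 0.39095/0.11981 = 3.26316
AR% = (RR − 1)/RR × 100 = (3.26316 − 1)/3.26316 × 100 = 69.3548%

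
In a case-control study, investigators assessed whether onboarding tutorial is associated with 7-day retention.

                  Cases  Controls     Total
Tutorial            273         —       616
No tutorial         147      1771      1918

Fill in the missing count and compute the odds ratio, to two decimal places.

9.59

The missing cell is in the exposed row: 616 − 273 = 343.
So a = 273, b = 343, c = 147, d = 1771.
OR = (a·d)/(b·c) = (273 × 1771) / (343 × 147) = 483483 / 50421 = 9.58892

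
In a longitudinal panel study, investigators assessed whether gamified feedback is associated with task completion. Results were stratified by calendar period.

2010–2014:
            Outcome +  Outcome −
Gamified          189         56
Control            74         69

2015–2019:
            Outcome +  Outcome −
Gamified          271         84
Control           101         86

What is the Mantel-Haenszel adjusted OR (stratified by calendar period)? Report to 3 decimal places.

OR_MH = Σ(aᵢdᵢ/nᵢ) / Σ(bᵢcᵢ/nᵢ), where nᵢ is the stratum total.
Stratum 1 (2010–2014): n = 388; a·d/n = 189·69/388 = 33.6108; b·c/n = 56·74/388 = 10.6804
Stratum 2 (2015–2019): n = 542; a·d/n = 271·86/542 = 43.0000; b·c/n = 84·101/542 = 15.6531
OR_MH = (33.6108 + 43.0000) / (10.6804 + 15.6531) = 76.6108 / 26.3335 = 2.90925

2.909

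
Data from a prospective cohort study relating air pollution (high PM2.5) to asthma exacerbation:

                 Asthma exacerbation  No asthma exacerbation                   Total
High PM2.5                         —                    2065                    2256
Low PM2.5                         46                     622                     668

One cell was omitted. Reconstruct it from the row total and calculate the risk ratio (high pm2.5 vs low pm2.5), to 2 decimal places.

1.23

The missing cell is in the exposed row: 2256 − 2065 = 191.
So a = 191, b = 2065, c = 46, d = 622.
RR = [a/(a+b)] / [c/(c+d)] = (191/2256) / (46/668) = 0.08466/0.06886 = 1.22946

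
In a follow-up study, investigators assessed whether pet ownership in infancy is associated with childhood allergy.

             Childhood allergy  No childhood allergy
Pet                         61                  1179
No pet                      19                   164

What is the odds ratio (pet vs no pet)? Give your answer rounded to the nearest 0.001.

Cells: a = 61, b = 1179, c = 19, d = 164.
OR = (a·d)/(b·c) = (61 × 164) / (1179 × 19) = 10004 / 22401 = 0.44659
Exposure is associated with lower odds of childhood allergy (OR = 0.45 < 1).

0.447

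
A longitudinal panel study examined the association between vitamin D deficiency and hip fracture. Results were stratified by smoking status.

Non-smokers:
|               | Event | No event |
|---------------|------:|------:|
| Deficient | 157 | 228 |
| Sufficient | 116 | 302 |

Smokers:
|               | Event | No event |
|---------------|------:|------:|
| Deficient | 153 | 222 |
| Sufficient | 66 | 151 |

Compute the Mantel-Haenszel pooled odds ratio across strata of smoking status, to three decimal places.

1.700

OR_MH = Σ(aᵢdᵢ/nᵢ) / Σ(bᵢcᵢ/nᵢ), where nᵢ is the stratum total.
Stratum 1 (Non-smokers): n = 803; a·d/n = 157·302/803 = 59.0461; b·c/n = 228·116/803 = 32.9365
Stratum 2 (Smokers): n = 592; a·d/n = 153·151/592 = 39.0253; b·c/n = 222·66/592 = 24.7500
OR_MH = (59.0461 + 39.0253) / (32.9365 + 24.7500) = 98.0714 / 57.6865 = 1.70008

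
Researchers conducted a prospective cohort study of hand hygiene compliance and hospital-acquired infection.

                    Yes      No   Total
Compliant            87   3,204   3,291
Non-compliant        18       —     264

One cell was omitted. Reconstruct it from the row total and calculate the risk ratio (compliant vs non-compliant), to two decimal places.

0.39

The missing cell is in the unexposed row: 264 − 18 = 246.
So a = 87, b = 3204, c = 18, d = 246.
RR = [a/(a+b)] / [c/(c+d)] = (87/3291) / (18/264) = 0.02644/0.06818 = 0.38772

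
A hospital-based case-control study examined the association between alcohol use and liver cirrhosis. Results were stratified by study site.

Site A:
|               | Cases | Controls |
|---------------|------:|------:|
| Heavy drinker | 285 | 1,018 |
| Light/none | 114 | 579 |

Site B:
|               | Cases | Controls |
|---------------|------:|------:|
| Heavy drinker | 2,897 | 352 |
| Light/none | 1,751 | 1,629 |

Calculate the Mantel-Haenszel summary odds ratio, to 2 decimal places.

5.26

OR_MH = Σ(aᵢdᵢ/nᵢ) / Σ(bᵢcᵢ/nᵢ), where nᵢ is the stratum total.
Stratum 1 (Site A): n = 1996; a·d/n = 285·579/1996 = 82.6728; b·c/n = 1018·114/1996 = 58.1423
Stratum 2 (Site B): n = 6629; a·d/n = 2897·1629/6629 = 711.9042; b·c/n = 352·1751/6629 = 92.9781
OR_MH = (82.6728 + 711.9042) / (58.1423 + 92.9781) = 794.5771 / 151.1204 = 5.25791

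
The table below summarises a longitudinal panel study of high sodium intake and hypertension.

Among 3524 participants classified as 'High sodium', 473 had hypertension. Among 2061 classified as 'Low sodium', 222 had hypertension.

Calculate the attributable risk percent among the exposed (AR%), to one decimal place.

19.7

From the description: a = 473, b = 3051, c = 222, d = 1839.
Risk in exposed = 473/3524 = 0.13422; risk in unexposed = 222/2061 = 0.10771.
RR = 0.13422/0.10771 = 1.24609
AR% = (RR − 1)/RR × 100 = (1.24609 − 1)/1.24609 × 100 = 19.7491%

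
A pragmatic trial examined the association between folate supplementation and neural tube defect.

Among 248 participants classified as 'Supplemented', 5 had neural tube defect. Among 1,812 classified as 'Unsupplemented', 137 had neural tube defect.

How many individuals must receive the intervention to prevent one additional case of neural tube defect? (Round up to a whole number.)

19

Risk in treated group = 5/248 = 0.02016; risk in control = 137/1812 = 0.07561.
Absolute risk reduction = 0.07561 − 0.02016 = 0.05545
NNT = 1 / ARR = 1 / 0.05545 = 18.036 → round up → 19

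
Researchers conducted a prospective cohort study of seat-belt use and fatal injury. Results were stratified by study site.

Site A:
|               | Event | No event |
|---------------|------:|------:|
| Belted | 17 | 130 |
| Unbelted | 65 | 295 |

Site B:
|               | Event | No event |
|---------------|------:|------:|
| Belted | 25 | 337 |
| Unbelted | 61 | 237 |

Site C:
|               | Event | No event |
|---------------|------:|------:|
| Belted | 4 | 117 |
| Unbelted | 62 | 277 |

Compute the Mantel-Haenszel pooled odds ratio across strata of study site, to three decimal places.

OR_MH = Σ(aᵢdᵢ/nᵢ) / Σ(bᵢcᵢ/nᵢ), where nᵢ is the stratum total.
Stratum 1 (Site A): n = 507; a·d/n = 17·295/507 = 9.8915; b·c/n = 130·65/507 = 16.6667
Stratum 2 (Site B): n = 660; a·d/n = 25·237/660 = 8.9773; b·c/n = 337·61/660 = 31.1470
Stratum 3 (Site C): n = 460; a·d/n = 4·277/460 = 2.4087; b·c/n = 117·62/460 = 15.7696
OR_MH = (9.8915 + 8.9773 + 2.4087) / (16.6667 + 31.1470 + 15.7696) = 21.2775 / 63.5832 = 0.33464

0.335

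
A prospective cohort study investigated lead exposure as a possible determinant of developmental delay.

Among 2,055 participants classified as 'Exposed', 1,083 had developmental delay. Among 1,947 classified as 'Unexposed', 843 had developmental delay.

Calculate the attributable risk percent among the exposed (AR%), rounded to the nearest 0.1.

17.8

From the description: a = 1083, b = 972, c = 843, d = 1104.
Risk in exposed = 1083/2055 = 0.52701; risk in unexposed = 843/1947 = 0.43297.
RR = 0.52701/0.43297 = 1.21718
AR% = (RR − 1)/RR × 100 = (1.21718 − 1)/1.21718 × 100 = 17.8429%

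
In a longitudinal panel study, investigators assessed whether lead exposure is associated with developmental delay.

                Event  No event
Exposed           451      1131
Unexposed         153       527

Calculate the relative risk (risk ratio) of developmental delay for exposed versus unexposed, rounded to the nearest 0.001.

1.267

Cells: a = 451, b = 1131, c = 153, d = 527.
Risk in exposed = 451/1582 = 0.28508; risk in unexposed = 153/680 = 0.22500.
RR = 0.28508 / 0.22500 = 1.26703
The risk among the exposed is 1.27 times that among the unexposed.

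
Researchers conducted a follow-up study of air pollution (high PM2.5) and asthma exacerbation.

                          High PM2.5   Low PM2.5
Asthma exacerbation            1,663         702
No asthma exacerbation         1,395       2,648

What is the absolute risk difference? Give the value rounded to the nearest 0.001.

Reading the table with exposure as columns: a = 1663 (High PM2.5, case), b = 1395 (High PM2.5, non-case), c = 702 (Low PM2.5, case), d = 2648.
Risk in exposed = 1663/3058 = 0.543819; risk in unexposed = 702/3350 = 0.209552.
Risk difference = 0.543819 − 0.209552 = 0.334267

0.334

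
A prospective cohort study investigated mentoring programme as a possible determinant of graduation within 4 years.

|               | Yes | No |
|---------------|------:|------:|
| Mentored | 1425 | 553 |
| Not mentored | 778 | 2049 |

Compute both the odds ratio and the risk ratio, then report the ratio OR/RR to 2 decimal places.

2.59

Cells: a = 1425, b = 553, c = 778, d = 2049.
OR = (1425·2049)/(553·778) = 2919825/430234 = 6.78660
Risk in exposed = 1425/1978 = 0.72042; risk in unexposed = 778/2827 = 0.27520; RR = 2.61779
OR/RR = 6.78660 / 2.61779 = 2.59249
The outcome is not rare, so the OR lies further from 1 than the RR.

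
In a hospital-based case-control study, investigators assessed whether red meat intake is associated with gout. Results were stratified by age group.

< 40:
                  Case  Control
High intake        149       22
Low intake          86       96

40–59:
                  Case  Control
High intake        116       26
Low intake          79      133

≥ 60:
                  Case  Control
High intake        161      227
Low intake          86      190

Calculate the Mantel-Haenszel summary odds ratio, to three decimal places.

3.209

OR_MH = Σ(aᵢdᵢ/nᵢ) / Σ(bᵢcᵢ/nᵢ), where nᵢ is the stratum total.
Stratum 1 (< 40): n = 353; a·d/n = 149·96/353 = 40.5212; b·c/n = 22·86/353 = 5.3598
Stratum 2 (40–59): n = 354; a·d/n = 116·133/354 = 43.5819; b·c/n = 26·79/354 = 5.8023
Stratum 3 (≥ 60): n = 664; a·d/n = 161·190/664 = 46.0693; b·c/n = 227·86/664 = 29.4006
OR_MH = (40.5212 + 43.5819 + 46.0693) / (5.3598 + 5.8023 + 29.4006) = 130.1724 / 40.5626 = 3.20917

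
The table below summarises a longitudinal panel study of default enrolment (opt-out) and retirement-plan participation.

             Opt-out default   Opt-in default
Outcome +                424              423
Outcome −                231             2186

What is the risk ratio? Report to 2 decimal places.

Reading the table with exposure as columns: a = 424 (Opt-out default, case), b = 231 (Opt-out default, non-case), c = 423 (Opt-in default, case), d = 2186.
Risk in exposed = 424/655 = 0.64733; risk in unexposed = 423/2609 = 0.16213.
RR = 0.64733 / 0.16213 = 3.99262
The risk among the exposed is 3.99 times that among the unexposed.

3.99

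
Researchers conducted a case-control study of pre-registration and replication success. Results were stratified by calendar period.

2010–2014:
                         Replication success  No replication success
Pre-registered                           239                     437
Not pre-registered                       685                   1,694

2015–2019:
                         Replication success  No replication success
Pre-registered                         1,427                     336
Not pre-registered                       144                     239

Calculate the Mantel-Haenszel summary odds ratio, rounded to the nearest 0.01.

OR_MH = Σ(aᵢdᵢ/nᵢ) / Σ(bᵢcᵢ/nᵢ), where nᵢ is the stratum total.
Stratum 1 (2010–2014): n = 3055; a·d/n = 239·1694/3055 = 132.5257; b·c/n = 437·685/3055 = 97.9853
Stratum 2 (2015–2019): n = 2146; a·d/n = 1427·239/2146 = 158.9250; b·c/n = 336·144/2146 = 22.5461
OR_MH = (132.5257 + 158.9250) / (97.9853 + 22.5461) = 291.4507 / 120.5314 = 2.41805

2.42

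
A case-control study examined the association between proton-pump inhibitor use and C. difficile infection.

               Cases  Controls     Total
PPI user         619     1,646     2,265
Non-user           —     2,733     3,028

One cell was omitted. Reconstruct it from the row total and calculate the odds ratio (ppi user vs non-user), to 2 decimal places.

The missing cell is in the unexposed row: 3028 − 2733 = 295.
So a = 619, b = 1646, c = 295, d = 2733.
OR = (a·d)/(b·c) = (619 × 2733) / (1646 × 295) = 1691727 / 485570 = 3.48400

3.48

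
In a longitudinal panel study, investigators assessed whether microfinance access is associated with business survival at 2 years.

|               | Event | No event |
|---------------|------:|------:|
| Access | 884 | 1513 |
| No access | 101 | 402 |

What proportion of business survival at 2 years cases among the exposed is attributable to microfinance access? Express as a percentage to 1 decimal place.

45.6

Cells: a = 884, b = 1513, c = 101, d = 402.
Risk in exposed = 884/2397 = 0.36879; risk in unexposed = 101/503 = 0.20080.
RR = 0.36879/0.20080 = 1.83667
AR% = (RR − 1)/RR × 100 = (1.83667 − 1)/1.83667 × 100 = 45.5536%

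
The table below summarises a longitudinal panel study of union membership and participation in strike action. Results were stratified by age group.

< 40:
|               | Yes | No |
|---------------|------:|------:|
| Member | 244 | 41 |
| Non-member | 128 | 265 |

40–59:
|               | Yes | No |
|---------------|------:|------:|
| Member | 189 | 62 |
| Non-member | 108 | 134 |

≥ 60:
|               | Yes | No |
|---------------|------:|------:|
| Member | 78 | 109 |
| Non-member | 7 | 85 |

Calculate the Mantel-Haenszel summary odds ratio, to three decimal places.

OR_MH = Σ(aᵢdᵢ/nᵢ) / Σ(bᵢcᵢ/nᵢ), where nᵢ is the stratum total.
Stratum 1 (< 40): n = 678; a·d/n = 244·265/678 = 95.3687; b·c/n = 41·128/678 = 7.7404
Stratum 2 (40–59): n = 493; a·d/n = 189·134/493 = 51.3712; b·c/n = 62·108/493 = 13.5822
Stratum 3 (≥ 60): n = 279; a·d/n = 78·85/279 = 23.7634; b·c/n = 109·7/279 = 2.7348
OR_MH = (95.3687 + 51.3712 + 23.7634) / (7.7404 + 13.5822 + 2.7348) = 170.5034 / 24.0573 = 7.08738

7.087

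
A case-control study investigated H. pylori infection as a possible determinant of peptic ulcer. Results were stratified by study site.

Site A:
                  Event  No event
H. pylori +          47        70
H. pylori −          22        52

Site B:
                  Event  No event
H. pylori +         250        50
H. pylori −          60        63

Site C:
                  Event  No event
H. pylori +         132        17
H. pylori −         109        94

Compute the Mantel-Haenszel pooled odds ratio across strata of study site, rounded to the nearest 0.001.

4.176

OR_MH = Σ(aᵢdᵢ/nᵢ) / Σ(bᵢcᵢ/nᵢ), where nᵢ is the stratum total.
Stratum 1 (Site A): n = 191; a·d/n = 47·52/191 = 12.7958; b·c/n = 70·22/191 = 8.0628
Stratum 2 (Site B): n = 423; a·d/n = 250·63/423 = 37.2340; b·c/n = 50·60/423 = 7.0922
Stratum 3 (Site C): n = 352; a·d/n = 132·94/352 = 35.2500; b·c/n = 17·109/352 = 5.2642
OR_MH = (12.7958 + 37.2340 + 35.2500) / (8.0628 + 7.0922 + 5.2642) = 85.2799 / 20.4192 = 4.17645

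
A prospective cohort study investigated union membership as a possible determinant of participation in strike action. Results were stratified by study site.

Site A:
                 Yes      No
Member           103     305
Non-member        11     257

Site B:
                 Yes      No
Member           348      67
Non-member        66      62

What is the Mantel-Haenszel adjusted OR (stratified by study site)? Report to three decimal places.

6.019

OR_MH = Σ(aᵢdᵢ/nᵢ) / Σ(bᵢcᵢ/nᵢ), where nᵢ is the stratum total.
Stratum 1 (Site A): n = 676; a·d/n = 103·257/676 = 39.1583; b·c/n = 305·11/676 = 4.9630
Stratum 2 (Site B): n = 543; a·d/n = 348·62/543 = 39.7348; b·c/n = 67·66/543 = 8.1436
OR_MH = (39.1583 + 39.7348) / (4.9630 + 8.1436) = 78.8931 / 13.1067 = 6.01931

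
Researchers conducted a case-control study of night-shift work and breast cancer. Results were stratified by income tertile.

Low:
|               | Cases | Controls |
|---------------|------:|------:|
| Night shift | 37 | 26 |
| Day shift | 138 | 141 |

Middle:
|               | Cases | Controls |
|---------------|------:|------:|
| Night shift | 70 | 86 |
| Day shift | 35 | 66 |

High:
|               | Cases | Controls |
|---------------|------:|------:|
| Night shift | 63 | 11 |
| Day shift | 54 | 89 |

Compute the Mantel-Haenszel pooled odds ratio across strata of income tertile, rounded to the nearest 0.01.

2.37

OR_MH = Σ(aᵢdᵢ/nᵢ) / Σ(bᵢcᵢ/nᵢ), where nᵢ is the stratum total.
Stratum 1 (Low): n = 342; a·d/n = 37·141/342 = 15.2544; b·c/n = 26·138/342 = 10.4912
Stratum 2 (Middle): n = 257; a·d/n = 70·66/257 = 17.9767; b·c/n = 86·35/257 = 11.7121
Stratum 3 (High): n = 217; a·d/n = 63·89/217 = 25.8387; b·c/n = 11·54/217 = 2.7373
OR_MH = (15.2544 + 17.9767 + 25.8387) / (10.4912 + 11.7121 + 2.7373) = 59.0697 / 24.9406 = 2.36842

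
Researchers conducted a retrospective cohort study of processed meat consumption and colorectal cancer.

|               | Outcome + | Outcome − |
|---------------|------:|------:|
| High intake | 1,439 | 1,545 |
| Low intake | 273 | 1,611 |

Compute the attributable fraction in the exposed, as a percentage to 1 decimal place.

70.0

Cells: a = 1439, b = 1545, c = 273, d = 1611.
Risk in exposed = 1439/2984 = 0.48224; risk in unexposed = 273/1884 = 0.14490.
RR = 0.48224/0.14490 = 3.32798
AR% = (RR − 1)/RR × 100 = (3.32798 − 1)/3.32798 × 100 = 69.9517%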